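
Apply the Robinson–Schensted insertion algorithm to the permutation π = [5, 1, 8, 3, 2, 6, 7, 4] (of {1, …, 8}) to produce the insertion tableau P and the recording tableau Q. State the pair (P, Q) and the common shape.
P = [1, 2, 4, 7] / [3, 6] / [5, 8];  Q = [1, 3, 6, 7] / [2, 4] / [5, 8];  common shape = (4, 2, 2)

Row-insert the values π_1, π_2, … into P one at a time, bumping the leftmost entry strictly greater than the inserted value down to the next row. The recording tableau Q records, in position (i, j), the step at which that cell was added to P.
  Insert 5 (step 1): P = [5];  Q = [1]
  Insert 1 (step 2): P = [1] / [5];  Q = [1] / [2]
  Insert 8 (step 3): P = [1, 8] / [5];  Q = [1, 3] / [2]
  Insert 3 (step 4): P = [1, 3] / [5, 8];  Q = [1, 3] / [2, 4]
  Insert 2 (step 5): P = [1, 2] / [3, 8] / [5];  Q = [1, 3] / [2, 4] / [5]
  Insert 6 (step 6): P = [1, 2, 6] / [3, 8] / [5];  Q = [1, 3, 6] / [2, 4] / [5]
  Insert 7 (step 7): P = [1, 2, 6, 7] / [3, 8] / [5];  Q = [1, 3, 6, 7] / [2, 4] / [5]
  Insert 4 (step 8): P = [1, 2, 4, 7] / [3, 6] / [5, 8];  Q = [1, 3, 6, 7] / [2, 4] / [5, 8]
Final shape: (4, 2, 2).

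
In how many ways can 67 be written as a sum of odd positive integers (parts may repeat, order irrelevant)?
p_odd(67) = 22250

Enumerate partitions using only odd parts via the recurrence o(n, m) = o(n, m−2) + o(n−m, m) over odd m, starting from the largest odd part ≤ n. This gives p_odd(67) = 22250. (Euler's theorem: equals the count of distinct-part partitions.)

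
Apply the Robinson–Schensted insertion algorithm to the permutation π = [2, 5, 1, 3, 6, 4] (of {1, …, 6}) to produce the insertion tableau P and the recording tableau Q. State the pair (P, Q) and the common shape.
P = [1, 3, 4] / [2, 5, 6];  Q = [1, 2, 5] / [3, 4, 6];  common shape = (3, 3)

Row-insert the values π_1, π_2, … into P one at a time, bumping the leftmost entry strictly greater than the inserted value down to the next row. The recording tableau Q records, in position (i, j), the step at which that cell was added to P.
  Insert 2 (step 1): P = [2];  Q = [1]
  Insert 5 (step 2): P = [2, 5];  Q = [1, 2]
  Insert 1 (step 3): P = [1, 5] / [2];  Q = [1, 2] / [3]
  Insert 3 (step 4): P = [1, 3] / [2, 5];  Q = [1, 2] / [3, 4]
  Insert 6 (step 5): P = [1, 3, 6] / [2, 5];  Q = [1, 2, 5] / [3, 4]
  Insert 4 (step 6): P = [1, 3, 4] / [2, 5, 6];  Q = [1, 2, 5] / [3, 4, 6]
Final shape: (3, 3).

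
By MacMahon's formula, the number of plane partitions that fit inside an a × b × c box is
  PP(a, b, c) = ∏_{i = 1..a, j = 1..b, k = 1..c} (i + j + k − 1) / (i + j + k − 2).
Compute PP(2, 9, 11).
PP(2, 9, 11) = 4936848280

Evaluate the triple product over i = 1..2, j = 1..9, k = 1..11. The factors are (2/1) · (3/2) · (4/3) · (5/4) · (6/5) · (7/6) · (8/7) · (9/8) · … (198 factors total). The numerators and denominators telescope so the product is an integer; carrying out the multiplication exactly gives PP(2, 9, 11) = 4936848280.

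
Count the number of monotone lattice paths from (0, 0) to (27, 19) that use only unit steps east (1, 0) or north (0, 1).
Number of paths = 4154246671960

A monotone lattice path from (0, 0) to (27, 19) consists of 27 east steps and 19 north steps in some order, so it is determined by which 27 of the 46 steps are east. The count is C(46, 27) = 4154246671960.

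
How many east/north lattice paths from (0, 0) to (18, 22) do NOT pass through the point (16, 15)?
Number of paths = 102560814780

Total paths from (0, 0) to (18, 22): C(40, 18) = 113380261800. Paths through (16, 15): (paths (0, 0) → (16, 15)) × (paths (16, 15) → (18, 22)) = C(31, 16) · C(9, 2) = 300540195 · 36 = 10819447020. Avoidance count = 113380261800 − 10819447020 = 102560814780.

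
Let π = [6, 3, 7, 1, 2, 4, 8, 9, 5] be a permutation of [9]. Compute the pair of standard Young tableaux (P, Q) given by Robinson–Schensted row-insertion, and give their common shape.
P = [1, 2, 4, 5, 9] / [3, 7, 8] / [6];  Q = [1, 3, 6, 7, 8] / [2, 5, 9] / [4];  common shape = (5, 3, 1)

Row-insert the values π_1, π_2, … into P one at a time, bumping the leftmost entry strictly greater than the inserted value down to the next row. The recording tableau Q records, in position (i, j), the step at which that cell was added to P.
  Insert 6 (step 1): P = [6];  Q = [1]
  Insert 3 (step 2): P = [3] / [6];  Q = [1] / [2]
  Insert 7 (step 3): P = [3, 7] / [6];  Q = [1, 3] / [2]
  Insert 1 (step 4): P = [1, 7] / [3] / [6];  Q = [1, 3] / [2] / [4]
  Insert 2 (step 5): P = [1, 2] / [3, 7] / [6];  Q = [1, 3] / [2, 5] / [4]
  Insert 4 (step 6): P = [1, 2, 4] / [3, 7] / [6];  Q = [1, 3, 6] / [2, 5] / [4]
  Insert 8 (step 7): P = [1, 2, 4, 8] / [3, 7] / [6];  Q = [1, 3, 6, 7] / [2, 5] / [4]
  Insert 9 (step 8): P = [1, 2, 4, 8, 9] / [3, 7] / [6];  Q = [1, 3, 6, 7, 8] / [2, 5] / [4]
  Insert 5 (step 9): P = [1, 2, 4, 5, 9] / [3, 7, 8] / [6];  Q = [1, 3, 6, 7, 8] / [2, 5, 9] / [4]
Final shape: (5, 3, 1).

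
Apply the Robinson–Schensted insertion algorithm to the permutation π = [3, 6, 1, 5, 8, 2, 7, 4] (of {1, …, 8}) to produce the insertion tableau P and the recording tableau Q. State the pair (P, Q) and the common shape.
P = [1, 2, 4] / [3, 5, 7] / [6, 8];  Q = [1, 2, 5] / [3, 4, 7] / [6, 8];  common shape = (3, 3, 2)

Row-insert the values π_1, π_2, … into P one at a time, bumping the leftmost entry strictly greater than the inserted value down to the next row. The recording tableau Q records, in position (i, j), the step at which that cell was added to P.
  Insert 3 (step 1): P = [3];  Q = [1]
  Insert 6 (step 2): P = [3, 6];  Q = [1, 2]
  Insert 1 (step 3): P = [1, 6] / [3];  Q = [1, 2] / [3]
  Insert 5 (step 4): P = [1, 5] / [3, 6];  Q = [1, 2] / [3, 4]
  Insert 8 (step 5): P = [1, 5, 8] / [3, 6];  Q = [1, 2, 5] / [3, 4]
  Insert 2 (step 6): P = [1, 2, 8] / [3, 5] / [6];  Q = [1, 2, 5] / [3, 4] / [6]
  Insert 7 (step 7): P = [1, 2, 7] / [3, 5, 8] / [6];  Q = [1, 2, 5] / [3, 4, 7] / [6]
  Insert 4 (step 8): P = [1, 2, 4] / [3, 5, 7] / [6, 8];  Q = [1, 2, 5] / [3, 4, 7] / [6, 8]
Final shape: (3, 3, 2).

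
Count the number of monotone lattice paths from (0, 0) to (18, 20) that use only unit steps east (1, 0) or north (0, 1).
Number of paths = 33578000610

A monotone lattice path from (0, 0) to (18, 20) consists of 18 east steps and 20 north steps in some order, so it is determined by which 18 of the 38 steps are east. The count is C(38, 18) = 33578000610.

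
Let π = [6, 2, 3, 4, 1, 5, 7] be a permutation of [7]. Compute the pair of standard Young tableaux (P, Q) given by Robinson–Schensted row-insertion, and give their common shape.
P = [1, 3, 4, 5, 7] / [2] / [6];  Q = [1, 3, 4, 6, 7] / [2] / [5];  common shape = (5, 1, 1)

Row-insert the values π_1, π_2, … into P one at a time, bumping the leftmost entry strictly greater than the inserted value down to the next row. The recording tableau Q records, in position (i, j), the step at which that cell was added to P.
  Insert 6 (step 1): P = [6];  Q = [1]
  Insert 2 (step 2): P = [2] / [6];  Q = [1] / [2]
  Insert 3 (step 3): P = [2, 3] / [6];  Q = [1, 3] / [2]
  Insert 4 (step 4): P = [2, 3, 4] / [6];  Q = [1, 3, 4] / [2]
  Insert 1 (step 5): P = [1, 3, 4] / [2] / [6];  Q = [1, 3, 4] / [2] / [5]
  Insert 5 (step 6): P = [1, 3, 4, 5] / [2] / [6];  Q = [1, 3, 4, 6] / [2] / [5]
  Insert 7 (step 7): P = [1, 3, 4, 5, 7] / [2] / [6];  Q = [1, 3, 4, 6, 7] / [2] / [5]
Final shape: (5, 1, 1).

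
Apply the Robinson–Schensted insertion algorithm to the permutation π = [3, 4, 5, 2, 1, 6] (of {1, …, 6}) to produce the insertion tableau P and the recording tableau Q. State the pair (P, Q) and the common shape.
P = [1, 4, 5, 6] / [2] / [3];  Q = [1, 2, 3, 6] / [4] / [5];  common shape = (4, 1, 1)

Row-insert the values π_1, π_2, … into P one at a time, bumping the leftmost entry strictly greater than the inserted value down to the next row. The recording tableau Q records, in position (i, j), the step at which that cell was added to P.
  Insert 3 (step 1): P = [3];  Q = [1]
  Insert 4 (step 2): P = [3, 4];  Q = [1, 2]
  Insert 5 (step 3): P = [3, 4, 5];  Q = [1, 2, 3]
  Insert 2 (step 4): P = [2, 4, 5] / [3];  Q = [1, 2, 3] / [4]
  Insert 1 (step 5): P = [1, 4, 5] / [2] / [3];  Q = [1, 2, 3] / [4] / [5]
  Insert 6 (step 6): P = [1, 4, 5, 6] / [2] / [3];  Q = [1, 2, 3, 6] / [4] / [5]
Final shape: (4, 1, 1).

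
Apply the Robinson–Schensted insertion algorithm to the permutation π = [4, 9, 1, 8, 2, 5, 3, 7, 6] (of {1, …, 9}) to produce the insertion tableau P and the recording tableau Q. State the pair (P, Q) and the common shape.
P = [1, 2, 3, 6] / [4, 5, 7] / [8] / [9];  Q = [1, 2, 6, 8] / [3, 4, 9] / [5] / [7];  common shape = (4, 3, 1, 1)

Row-insert the values π_1, π_2, … into P one at a time, bumping the leftmost entry strictly greater than the inserted value down to the next row. The recording tableau Q records, in position (i, j), the step at which that cell was added to P.
  Insert 4 (step 1): P = [4];  Q = [1]
  Insert 9 (step 2): P = [4, 9];  Q = [1, 2]
  Insert 1 (step 3): P = [1, 9] / [4];  Q = [1, 2] / [3]
  Insert 8 (step 4): P = [1, 8] / [4, 9];  Q = [1, 2] / [3, 4]
  Insert 2 (step 5): P = [1, 2] / [4, 8] / [9];  Q = [1, 2] / [3, 4] / [5]
  Insert 5 (step 6): P = [1, 2, 5] / [4, 8] / [9];  Q = [1, 2, 6] / [3, 4] / [5]
  Insert 3 (step 7): P = [1, 2, 3] / [4, 5] / [8] / [9];  Q = [1, 2, 6] / [3, 4] / [5] / [7]
  Insert 7 (step 8): P = [1, 2, 3, 7] / [4, 5] / [8] / [9];  Q = [1, 2, 6, 8] / [3, 4] / [5] / [7]
  Insert 6 (step 9): P = [1, 2, 3, 6] / [4, 5, 7] / [8] / [9];  Q = [1, 2, 6, 8] / [3, 4, 9] / [5] / [7]
Final shape: (4, 3, 1, 1).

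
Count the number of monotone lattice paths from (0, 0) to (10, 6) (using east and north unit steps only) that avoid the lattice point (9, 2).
Number of paths = 7733

Total paths from (0, 0) to (10, 6): C(16, 10) = 8008. Paths through (9, 2): (paths (0, 0) → (9, 2)) × (paths (9, 2) → (10, 6)) = C(11, 9) · C(5, 1) = 55 · 5 = 275. Avoidance count = 8008 − 275 = 7733.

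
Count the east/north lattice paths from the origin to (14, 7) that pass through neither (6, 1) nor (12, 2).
Number of paths = 94377

Inclusion–exclusion. Total paths: C(21, 14) = 116280. Through P₁: C(7, 6)·C(14, 8) = 21021. Through P₂: C(14, 12)·C(7, 2) = 1911. Since P₁ is strictly southwest of P₂, a monotone path through both must visit P₁ then P₂; paths through both = C(7, 6)·C(7, 6)·C(7, 2) = 1029. Avoid both = 116280 − 21021 − 1911 + 1029 = 94377.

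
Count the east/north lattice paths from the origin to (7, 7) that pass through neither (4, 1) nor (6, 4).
Number of paths = 2372

Inclusion–exclusion. Total paths: C(14, 7) = 3432. Through P₁: C(5, 4)·C(9, 3) = 420. Through P₂: C(10, 6)·C(4, 1) = 840. Since P₁ is strictly southwest of P₂, a monotone path through both must visit P₁ then P₂; paths through both = C(5, 4)·C(5, 2)·C(4, 1) = 200. Avoid both = 3432 − 420 − 840 + 200 = 2372.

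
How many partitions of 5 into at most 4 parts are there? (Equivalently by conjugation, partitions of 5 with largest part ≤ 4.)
p(5, parts ≤ 4) = 6

Partitions of 5 with all parts ≤ 4: 4+1, 3+2, 3+1+1, 2+2+1, 2+1+1+1, 1+1+1+1+1. Count = 6.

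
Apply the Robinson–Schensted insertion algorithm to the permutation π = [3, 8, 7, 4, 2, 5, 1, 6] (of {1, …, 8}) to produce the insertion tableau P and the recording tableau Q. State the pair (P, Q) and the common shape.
P = [1, 4, 5, 6] / [2] / [3] / [7] / [8];  Q = [1, 2, 6, 8] / [3] / [4] / [5] / [7];  common shape = (4, 1, 1, 1, 1)

Row-insert the values π_1, π_2, … into P one at a time, bumping the leftmost entry strictly greater than the inserted value down to the next row. The recording tableau Q records, in position (i, j), the step at which that cell was added to P.
  Insert 3 (step 1): P = [3];  Q = [1]
  Insert 8 (step 2): P = [3, 8];  Q = [1, 2]
  Insert 7 (step 3): P = [3, 7] / [8];  Q = [1, 2] / [3]
  Insert 4 (step 4): P = [3, 4] / [7] / [8];  Q = [1, 2] / [3] / [4]
  Insert 2 (step 5): P = [2, 4] / [3] / [7] / [8];  Q = [1, 2] / [3] / [4] / [5]
  Insert 5 (step 6): P = [2, 4, 5] / [3] / [7] / [8];  Q = [1, 2, 6] / [3] / [4] / [5]
  Insert 1 (step 7): P = [1, 4, 5] / [2] / [3] / [7] / [8];  Q = [1, 2, 6] / [3] / [4] / [5] / [7]
  Insert 6 (step 8): P = [1, 4, 5, 6] / [2] / [3] / [7] / [8];  Q = [1, 2, 6, 8] / [3] / [4] / [5] / [7]
Final shape: (4, 1, 1, 1, 1).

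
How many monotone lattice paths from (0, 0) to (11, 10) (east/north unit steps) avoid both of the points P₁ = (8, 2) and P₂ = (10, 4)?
Number of paths = 340174

Inclusion–exclusion. Total paths: C(21, 11) = 352716. Through P₁: C(10, 8)·C(11, 3) = 7425. Through P₂: C(14, 10)·C(7, 1) = 7007. Since P₁ is strictly southwest of P₂, a monotone path through both must visit P₁ then P₂; paths through both = C(10, 8)·C(4, 2)·C(7, 1) = 1890. Avoid both = 352716 − 7425 − 7007 + 1890 = 340174.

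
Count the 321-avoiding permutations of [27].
C_27 = 69533550916004

These 321-avoiding permutations are counted by the Catalan number C_n = (1/(n + 1)) · C(2n, n). For n = 27: C_27 = (1/28) · C(54, 27) = 1946939425648112/28 = 69533550916004.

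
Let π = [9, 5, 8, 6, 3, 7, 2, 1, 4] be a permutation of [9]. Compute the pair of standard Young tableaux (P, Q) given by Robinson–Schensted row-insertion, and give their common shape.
P = [1, 4, 7] / [2, 6] / [3] / [5] / [8] / [9];  Q = [1, 3, 6] / [2, 9] / [4] / [5] / [7] / [8];  common shape = (3, 2, 1, 1, 1, 1)

Row-insert the values π_1, π_2, … into P one at a time, bumping the leftmost entry strictly greater than the inserted value down to the next row. The recording tableau Q records, in position (i, j), the step at which that cell was added to P.
  Insert 9 (step 1): P = [9];  Q = [1]
  Insert 5 (step 2): P = [5] / [9];  Q = [1] / [2]
  Insert 8 (step 3): P = [5, 8] / [9];  Q = [1, 3] / [2]
  Insert 6 (step 4): P = [5, 6] / [8] / [9];  Q = [1, 3] / [2] / [4]
  Insert 3 (step 5): P = [3, 6] / [5] / [8] / [9];  Q = [1, 3] / [2] / [4] / [5]
  Insert 7 (step 6): P = [3, 6, 7] / [5] / [8] / [9];  Q = [1, 3, 6] / [2] / [4] / [5]
  Insert 2 (step 7): P = [2, 6, 7] / [3] / [5] / [8] / [9];  Q = [1, 3, 6] / [2] / [4] / [5] / [7]
  Insert 1 (step 8): P = [1, 6, 7] / [2] / [3] / [5] / [8] / [9];  Q = [1, 3, 6] / [2] / [4] / [5] / [7] / [8]
  Insert 4 (step 9): P = [1, 4, 7] / [2, 6] / [3] / [5] / [8] / [9];  Q = [1, 3, 6] / [2, 9] / [4] / [5] / [7] / [8]
Final shape: (3, 2, 1, 1, 1, 1).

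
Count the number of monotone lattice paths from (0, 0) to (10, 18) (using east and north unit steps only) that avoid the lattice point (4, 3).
Number of paths = 11223870

Total paths from (0, 0) to (10, 18): C(28, 10) = 13123110. Paths through (4, 3): (paths (0, 0) → (4, 3)) × (paths (4, 3) → (10, 18)) = C(7, 4) · C(21, 6) = 35 · 54264 = 1899240. Avoidance count = 13123110 − 1899240 = 11223870.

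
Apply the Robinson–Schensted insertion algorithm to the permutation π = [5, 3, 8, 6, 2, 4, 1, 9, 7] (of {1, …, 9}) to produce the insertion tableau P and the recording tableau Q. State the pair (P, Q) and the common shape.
P = [1, 4, 7] / [2, 6, 9] / [3, 8] / [5];  Q = [1, 3, 8] / [2, 4, 9] / [5, 6] / [7];  common shape = (3, 3, 2, 1)

Row-insert the values π_1, π_2, … into P one at a time, bumping the leftmost entry strictly greater than the inserted value down to the next row. The recording tableau Q records, in position (i, j), the step at which that cell was added to P.
  Insert 5 (step 1): P = [5];  Q = [1]
  Insert 3 (step 2): P = [3] / [5];  Q = [1] / [2]
  Insert 8 (step 3): P = [3, 8] / [5];  Q = [1, 3] / [2]
  Insert 6 (step 4): P = [3, 6] / [5, 8];  Q = [1, 3] / [2, 4]
  Insert 2 (step 5): P = [2, 6] / [3, 8] / [5];  Q = [1, 3] / [2, 4] / [5]
  Insert 4 (step 6): P = [2, 4] / [3, 6] / [5, 8];  Q = [1, 3] / [2, 4] / [5, 6]
  Insert 1 (step 7): P = [1, 4] / [2, 6] / [3, 8] / [5];  Q = [1, 3] / [2, 4] / [5, 6] / [7]
  Insert 9 (step 8): P = [1, 4, 9] / [2, 6] / [3, 8] / [5];  Q = [1, 3, 8] / [2, 4] / [5, 6] / [7]
  Insert 7 (step 9): P = [1, 4, 7] / [2, 6, 9] / [3, 8] / [5];  Q = [1, 3, 8] / [2, 4, 9] / [5, 6] / [7]
Final shape: (3, 3, 2, 1).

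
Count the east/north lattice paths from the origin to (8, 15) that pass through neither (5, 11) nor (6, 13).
Number of paths = 253266

Inclusion–exclusion. Total paths: C(23, 8) = 490314. Through P₁: C(16, 5)·C(7, 3) = 152880. Through P₂: C(19, 6)·C(4, 2) = 162792. Since P₁ is strictly southwest of P₂, a monotone path through both must visit P₁ then P₂; paths through both = C(16, 5)·C(3, 1)·C(4, 2) = 78624. Avoid both = 490314 − 152880 − 162792 + 78624 = 253266.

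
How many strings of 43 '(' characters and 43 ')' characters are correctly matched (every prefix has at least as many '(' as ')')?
C_43 = 150853479205085351660700

These balanced parentheses are counted by the Catalan number C_n = (1/(n + 1)) · C(2n, n). For n = 43: C_43 = (1/44) · C(86, 43) = 6637553085023755473070800/44 = 150853479205085351660700.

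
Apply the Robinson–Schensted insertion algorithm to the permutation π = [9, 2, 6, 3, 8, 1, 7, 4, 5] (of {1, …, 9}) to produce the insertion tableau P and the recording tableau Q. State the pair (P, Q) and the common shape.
P = [1, 3, 4, 5] / [2, 7] / [6, 8] / [9];  Q = [1, 3, 5, 9] / [2, 7] / [4, 8] / [6];  common shape = (4, 2, 2, 1)

Row-insert the values π_1, π_2, … into P one at a time, bumping the leftmost entry strictly greater than the inserted value down to the next row. The recording tableau Q records, in position (i, j), the step at which that cell was added to P.
  Insert 9 (step 1): P = [9];  Q = [1]
  Insert 2 (step 2): P = [2] / [9];  Q = [1] / [2]
  Insert 6 (step 3): P = [2, 6] / [9];  Q = [1, 3] / [2]
  Insert 3 (step 4): P = [2, 3] / [6] / [9];  Q = [1, 3] / [2] / [4]
  Insert 8 (step 5): P = [2, 3, 8] / [6] / [9];  Q = [1, 3, 5] / [2] / [4]
  Insert 1 (step 6): P = [1, 3, 8] / [2] / [6] / [9];  Q = [1, 3, 5] / [2] / [4] / [6]
  Insert 7 (step 7): P = [1, 3, 7] / [2, 8] / [6] / [9];  Q = [1, 3, 5] / [2, 7] / [4] / [6]
  Insert 4 (step 8): P = [1, 3, 4] / [2, 7] / [6, 8] / [9];  Q = [1, 3, 5] / [2, 7] / [4, 8] / [6]
  Insert 5 (step 9): P = [1, 3, 4, 5] / [2, 7] / [6, 8] / [9];  Q = [1, 3, 5, 9] / [2, 7] / [4, 8] / [6]
Final shape: (4, 2, 2, 1).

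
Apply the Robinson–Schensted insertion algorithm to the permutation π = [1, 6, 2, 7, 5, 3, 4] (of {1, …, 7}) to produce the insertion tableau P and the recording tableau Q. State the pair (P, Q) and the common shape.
P = [1, 2, 3, 4] / [5, 7] / [6];  Q = [1, 2, 4, 7] / [3, 5] / [6];  common shape = (4, 2, 1)

Row-insert the values π_1, π_2, … into P one at a time, bumping the leftmost entry strictly greater than the inserted value down to the next row. The recording tableau Q records, in position (i, j), the step at which that cell was added to P.
  Insert 1 (step 1): P = [1];  Q = [1]
  Insert 6 (step 2): P = [1, 6];  Q = [1, 2]
  Insert 2 (step 3): P = [1, 2] / [6];  Q = [1, 2] / [3]
  Insert 7 (step 4): P = [1, 2, 7] / [6];  Q = [1, 2, 4] / [3]
  Insert 5 (step 5): P = [1, 2, 5] / [6, 7];  Q = [1, 2, 4] / [3, 5]
  Insert 3 (step 6): P = [1, 2, 3] / [5, 7] / [6];  Q = [1, 2, 4] / [3, 5] / [6]
  Insert 4 (step 7): P = [1, 2, 3, 4] / [5, 7] / [6];  Q = [1, 2, 4, 7] / [3, 5] / [6]
Final shape: (4, 2, 1).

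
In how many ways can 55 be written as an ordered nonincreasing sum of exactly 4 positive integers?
p(55, 4 parts) = 1215

Partitions of n into exactly k parts are in bijection with partitions of n − k into at most k parts (subtract 1 from each part). So p(55, exactly 4) = p(51, parts ≤ 4). Computing via the recurrence p(m, j) = p(m, j−1) + p(m−j, j) gives 1215.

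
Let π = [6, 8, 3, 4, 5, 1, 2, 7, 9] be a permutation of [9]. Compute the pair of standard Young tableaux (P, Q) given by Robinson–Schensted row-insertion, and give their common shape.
P = [1, 2, 5, 7, 9] / [3, 4] / [6, 8];  Q = [1, 2, 5, 8, 9] / [3, 4] / [6, 7];  common shape = (5, 2, 2)

Row-insert the values π_1, π_2, … into P one at a time, bumping the leftmost entry strictly greater than the inserted value down to the next row. The recording tableau Q records, in position (i, j), the step at which that cell was added to P.
  Insert 6 (step 1): P = [6];  Q = [1]
  Insert 8 (step 2): P = [6, 8];  Q = [1, 2]
  Insert 3 (step 3): P = [3, 8] / [6];  Q = [1, 2] / [3]
  Insert 4 (step 4): P = [3, 4] / [6, 8];  Q = [1, 2] / [3, 4]
  Insert 5 (step 5): P = [3, 4, 5] / [6, 8];  Q = [1, 2, 5] / [3, 4]
  Insert 1 (step 6): P = [1, 4, 5] / [3, 8] / [6];  Q = [1, 2, 5] / [3, 4] / [6]
  Insert 2 (step 7): P = [1, 2, 5] / [3, 4] / [6, 8];  Q = [1, 2, 5] / [3, 4] / [6, 7]
  Insert 7 (step 8): P = [1, 2, 5, 7] / [3, 4] / [6, 8];  Q = [1, 2, 5, 8] / [3, 4] / [6, 7]
  Insert 9 (step 9): P = [1, 2, 5, 7, 9] / [3, 4] / [6, 8];  Q = [1, 2, 5, 8, 9] / [3, 4] / [6, 7]
Final shape: (5, 2, 2).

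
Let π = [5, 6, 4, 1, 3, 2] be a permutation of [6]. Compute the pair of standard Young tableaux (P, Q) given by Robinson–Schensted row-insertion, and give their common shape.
P = [1, 2] / [3, 6] / [4] / [5];  Q = [1, 2] / [3, 5] / [4] / [6];  common shape = (2, 2, 1, 1)

Row-insert the values π_1, π_2, … into P one at a time, bumping the leftmost entry strictly greater than the inserted value down to the next row. The recording tableau Q records, in position (i, j), the step at which that cell was added to P.
  Insert 5 (step 1): P = [5];  Q = [1]
  Insert 6 (step 2): P = [5, 6];  Q = [1, 2]
  Insert 4 (step 3): P = [4, 6] / [5];  Q = [1, 2] / [3]
  Insert 1 (step 4): P = [1, 6] / [4] / [5];  Q = [1, 2] / [3] / [4]
  Insert 3 (step 5): P = [1, 3] / [4, 6] / [5];  Q = [1, 2] / [3, 5] / [4]
  Insert 2 (step 6): P = [1, 2] / [3, 6] / [4] / [5];  Q = [1, 2] / [3, 5] / [4] / [6]
Final shape: (2, 2, 1, 1).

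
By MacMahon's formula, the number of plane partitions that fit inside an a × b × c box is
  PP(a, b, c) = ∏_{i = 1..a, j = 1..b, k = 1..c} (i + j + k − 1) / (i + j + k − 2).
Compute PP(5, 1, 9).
PP(5, 1, 9) = 2002

Evaluate the triple product over i = 1..5, j = 1..1, k = 1..9. The factors are (2/1) · (3/2) · (4/3) · (5/4) · (6/5) · (7/6) · (8/7) · (9/8) · … (45 factors total). The numerators and denominators telescope so the product is an integer; carrying out the multiplication exactly gives PP(5, 1, 9) = 2002.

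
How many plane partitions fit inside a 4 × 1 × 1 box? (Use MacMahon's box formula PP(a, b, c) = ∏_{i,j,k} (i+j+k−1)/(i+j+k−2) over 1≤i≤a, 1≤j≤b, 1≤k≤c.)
PP(4, 1, 1) = 5

Evaluate the triple product over i = 1..4, j = 1..1, k = 1..1. The factors are (2/1) · (3/2) · (4/3) · (5/4). The numerators and denominators telescope so the product is an integer; carrying out the multiplication exactly gives PP(4, 1, 1) = 5.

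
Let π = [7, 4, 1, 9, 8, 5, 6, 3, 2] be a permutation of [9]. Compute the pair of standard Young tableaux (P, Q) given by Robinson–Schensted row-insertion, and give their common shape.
P = [1, 2, 6] / [3, 5] / [4, 8] / [7] / [9];  Q = [1, 4, 7] / [2, 5] / [3, 6] / [8] / [9];  common shape = (3, 2, 2, 1, 1)

Row-insert the values π_1, π_2, … into P one at a time, bumping the leftmost entry strictly greater than the inserted value down to the next row. The recording tableau Q records, in position (i, j), the step at which that cell was added to P.
  Insert 7 (step 1): P = [7];  Q = [1]
  Insert 4 (step 2): P = [4] / [7];  Q = [1] / [2]
  Insert 1 (step 3): P = [1] / [4] / [7];  Q = [1] / [2] / [3]
  Insert 9 (step 4): P = [1, 9] / [4] / [7];  Q = [1, 4] / [2] / [3]
  Insert 8 (step 5): P = [1, 8] / [4, 9] / [7];  Q = [1, 4] / [2, 5] / [3]
  Insert 5 (step 6): P = [1, 5] / [4, 8] / [7, 9];  Q = [1, 4] / [2, 5] / [3, 6]
  Insert 6 (step 7): P = [1, 5, 6] / [4, 8] / [7, 9];  Q = [1, 4, 7] / [2, 5] / [3, 6]
  Insert 3 (step 8): P = [1, 3, 6] / [4, 5] / [7, 8] / [9];  Q = [1, 4, 7] / [2, 5] / [3, 6] / [8]
  Insert 2 (step 9): P = [1, 2, 6] / [3, 5] / [4, 8] / [7] / [9];  Q = [1, 4, 7] / [2, 5] / [3, 6] / [8] / [9]
Final shape: (3, 2, 2, 1, 1).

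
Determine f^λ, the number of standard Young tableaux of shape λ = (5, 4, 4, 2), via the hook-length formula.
# SYT of shape (5, 4, 4, 2) = 81081

Hook-length formula: f^λ = n! / Π hook(c), product over all cells c of the Young diagram. For λ = (5, 4, 4, 2), n = 15 boxes. Hook lengths by row (left-to-right, top-to-bottom): [8, 7, 5, 4, 1]; [6, 5, 3, 2]; [5, 4, 2, 1]; [2, 1]. Product of hooks = 16128000. So f^λ = 15! / 16128000 = 1307674368000 / 16128000 = 81081.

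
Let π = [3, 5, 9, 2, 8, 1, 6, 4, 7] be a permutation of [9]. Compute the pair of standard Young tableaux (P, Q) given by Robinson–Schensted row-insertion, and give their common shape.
P = [1, 4, 6, 7] / [2, 5] / [3, 8] / [9];  Q = [1, 2, 3, 9] / [4, 5] / [6, 7] / [8];  common shape = (4, 2, 2, 1)

Row-insert the values π_1, π_2, … into P one at a time, bumping the leftmost entry strictly greater than the inserted value down to the next row. The recording tableau Q records, in position (i, j), the step at which that cell was added to P.
  Insert 3 (step 1): P = [3];  Q = [1]
  Insert 5 (step 2): P = [3, 5];  Q = [1, 2]
  Insert 9 (step 3): P = [3, 5, 9];  Q = [1, 2, 3]
  Insert 2 (step 4): P = [2, 5, 9] / [3];  Q = [1, 2, 3] / [4]
  Insert 8 (step 5): P = [2, 5, 8] / [3, 9];  Q = [1, 2, 3] / [4, 5]
  Insert 1 (step 6): P = [1, 5, 8] / [2, 9] / [3];  Q = [1, 2, 3] / [4, 5] / [6]
  Insert 6 (step 7): P = [1, 5, 6] / [2, 8] / [3, 9];  Q = [1, 2, 3] / [4, 5] / [6, 7]
  Insert 4 (step 8): P = [1, 4, 6] / [2, 5] / [3, 8] / [9];  Q = [1, 2, 3] / [4, 5] / [6, 7] / [8]
  Insert 7 (step 9): P = [1, 4, 6, 7] / [2, 5] / [3, 8] / [9];  Q = [1, 2, 3, 9] / [4, 5] / [6, 7] / [8]
Final shape: (4, 2, 2, 1).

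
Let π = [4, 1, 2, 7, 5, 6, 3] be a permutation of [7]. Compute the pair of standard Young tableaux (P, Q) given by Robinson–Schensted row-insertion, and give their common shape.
P = [1, 2, 3, 6] / [4, 5] / [7];  Q = [1, 3, 4, 6] / [2, 5] / [7];  common shape = (4, 2, 1)

Row-insert the values π_1, π_2, … into P one at a time, bumping the leftmost entry strictly greater than the inserted value down to the next row. The recording tableau Q records, in position (i, j), the step at which that cell was added to P.
  Insert 4 (step 1): P = [4];  Q = [1]
  Insert 1 (step 2): P = [1] / [4];  Q = [1] / [2]
  Insert 2 (step 3): P = [1, 2] / [4];  Q = [1, 3] / [2]
  Insert 7 (step 4): P = [1, 2, 7] / [4];  Q = [1, 3, 4] / [2]
  Insert 5 (step 5): P = [1, 2, 5] / [4, 7];  Q = [1, 3, 4] / [2, 5]
  Insert 6 (step 6): P = [1, 2, 5, 6] / [4, 7];  Q = [1, 3, 4, 6] / [2, 5]
  Insert 3 (step 7): P = [1, 2, 3, 6] / [4, 5] / [7];  Q = [1, 3, 4, 6] / [2, 5] / [7]
Final shape: (4, 2, 1).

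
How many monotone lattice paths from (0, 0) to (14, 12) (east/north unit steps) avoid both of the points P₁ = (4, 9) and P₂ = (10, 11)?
Number of paths = 7789730

Inclusion–exclusion. Total paths: C(26, 14) = 9657700. Through P₁: C(13, 4)·C(13, 10) = 204490. Through P₂: C(21, 10)·C(5, 4) = 1763580. Since P₁ is strictly southwest of P₂, a monotone path through both must visit P₁ then P₂; paths through both = C(13, 4)·C(8, 6)·C(5, 4) = 100100. Avoid both = 9657700 − 204490 − 1763580 + 100100 = 7789730.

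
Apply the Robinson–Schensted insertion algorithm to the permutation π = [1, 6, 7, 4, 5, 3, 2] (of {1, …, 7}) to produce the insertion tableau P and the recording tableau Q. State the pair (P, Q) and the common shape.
P = [1, 2, 5] / [3, 7] / [4] / [6];  Q = [1, 2, 3] / [4, 5] / [6] / [7];  common shape = (3, 2, 1, 1)

Row-insert the values π_1, π_2, … into P one at a time, bumping the leftmost entry strictly greater than the inserted value down to the next row. The recording tableau Q records, in position (i, j), the step at which that cell was added to P.
  Insert 1 (step 1): P = [1];  Q = [1]
  Insert 6 (step 2): P = [1, 6];  Q = [1, 2]
  Insert 7 (step 3): P = [1, 6, 7];  Q = [1, 2, 3]
  Insert 4 (step 4): P = [1, 4, 7] / [6];  Q = [1, 2, 3] / [4]
  Insert 5 (step 5): P = [1, 4, 5] / [6, 7];  Q = [1, 2, 3] / [4, 5]
  Insert 3 (step 6): P = [1, 3, 5] / [4, 7] / [6];  Q = [1, 2, 3] / [4, 5] / [6]
  Insert 2 (step 7): P = [1, 2, 5] / [3, 7] / [4] / [6];  Q = [1, 2, 3] / [4, 5] / [6] / [7]
Final shape: (3, 2, 1, 1).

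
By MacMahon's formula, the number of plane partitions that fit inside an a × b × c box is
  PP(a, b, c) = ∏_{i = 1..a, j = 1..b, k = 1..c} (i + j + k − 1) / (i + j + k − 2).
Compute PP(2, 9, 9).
PP(2, 9, 9) = 449141836

Evaluate the triple product over i = 1..2, j = 1..9, k = 1..9. The factors are (2/1) · (3/2) · (4/3) · (5/4) · (6/5) · (7/6) · (8/7) · (9/8) · … (162 factors total). The numerators and denominators telescope so the product is an integer; carrying out the multiplication exactly gives PP(2, 9, 9) = 449141836.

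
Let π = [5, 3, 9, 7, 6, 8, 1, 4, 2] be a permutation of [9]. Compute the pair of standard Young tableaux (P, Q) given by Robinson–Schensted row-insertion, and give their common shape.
P = [1, 2, 8] / [3, 4] / [5, 6] / [7] / [9];  Q = [1, 3, 6] / [2, 4] / [5, 8] / [7] / [9];  common shape = (3, 2, 2, 1, 1)

Row-insert the values π_1, π_2, … into P one at a time, bumping the leftmost entry strictly greater than the inserted value down to the next row. The recording tableau Q records, in position (i, j), the step at which that cell was added to P.
  Insert 5 (step 1): P = [5];  Q = [1]
  Insert 3 (step 2): P = [3] / [5];  Q = [1] / [2]
  Insert 9 (step 3): P = [3, 9] / [5];  Q = [1, 3] / [2]
  Insert 7 (step 4): P = [3, 7] / [5, 9];  Q = [1, 3] / [2, 4]
  Insert 6 (step 5): P = [3, 6] / [5, 7] / [9];  Q = [1, 3] / [2, 4] / [5]
  Insert 8 (step 6): P = [3, 6, 8] / [5, 7] / [9];  Q = [1, 3, 6] / [2, 4] / [5]
  Insert 1 (step 7): P = [1, 6, 8] / [3, 7] / [5] / [9];  Q = [1, 3, 6] / [2, 4] / [5] / [7]
  Insert 4 (step 8): P = [1, 4, 8] / [3, 6] / [5, 7] / [9];  Q = [1, 3, 6] / [2, 4] / [5, 8] / [7]
  Insert 2 (step 9): P = [1, 2, 8] / [3, 4] / [5, 6] / [7] / [9];  Q = [1, 3, 6] / [2, 4] / [5, 8] / [7] / [9]
Final shape: (3, 2, 2, 1, 1).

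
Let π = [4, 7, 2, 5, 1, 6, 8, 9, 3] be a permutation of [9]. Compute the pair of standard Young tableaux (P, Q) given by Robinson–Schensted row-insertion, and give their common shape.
P = [1, 3, 6, 8, 9] / [2, 5] / [4, 7];  Q = [1, 2, 6, 7, 8] / [3, 4] / [5, 9];  common shape = (5, 2, 2)

Row-insert the values π_1, π_2, … into P one at a time, bumping the leftmost entry strictly greater than the inserted value down to the next row. The recording tableau Q records, in position (i, j), the step at which that cell was added to P.
  Insert 4 (step 1): P = [4];  Q = [1]
  Insert 7 (step 2): P = [4, 7];  Q = [1, 2]
  Insert 2 (step 3): P = [2, 7] / [4];  Q = [1, 2] / [3]
  Insert 5 (step 4): P = [2, 5] / [4, 7];  Q = [1, 2] / [3, 4]
  Insert 1 (step 5): P = [1, 5] / [2, 7] / [4];  Q = [1, 2] / [3, 4] / [5]
  Insert 6 (step 6): P = [1, 5, 6] / [2, 7] / [4];  Q = [1, 2, 6] / [3, 4] / [5]
  Insert 8 (step 7): P = [1, 5, 6, 8] / [2, 7] / [4];  Q = [1, 2, 6, 7] / [3, 4] / [5]
  Insert 9 (step 8): P = [1, 5, 6, 8, 9] / [2, 7] / [4];  Q = [1, 2, 6, 7, 8] / [3, 4] / [5]
  Insert 3 (step 9): P = [1, 3, 6, 8, 9] / [2, 5] / [4, 7];  Q = [1, 2, 6, 7, 8] / [3, 4] / [5, 9]
Final shape: (5, 2, 2).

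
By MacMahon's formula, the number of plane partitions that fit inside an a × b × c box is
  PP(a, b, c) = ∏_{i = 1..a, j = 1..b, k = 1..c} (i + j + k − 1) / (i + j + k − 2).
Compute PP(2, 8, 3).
PP(2, 8, 3) = 9075

Evaluate the triple product over i = 1..2, j = 1..8, k = 1..3. The factors are (2/1) · (3/2) · (4/3) · (3/2) · (4/3) · (5/4) · (4/3) · (5/4) · … (48 factors total). The numerators and denominators telescope so the product is an integer; carrying out the multiplication exactly gives PP(2, 8, 3) = 9075.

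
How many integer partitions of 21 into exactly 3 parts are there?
p(21, 3 parts) = 37

Partitions of n into exactly k parts are in bijection with partitions of n − k into at most k parts (subtract 1 from each part). So p(21, exactly 3) = p(18, parts ≤ 3). Computing via the recurrence p(m, j) = p(m, j−1) + p(m−j, j) gives 37.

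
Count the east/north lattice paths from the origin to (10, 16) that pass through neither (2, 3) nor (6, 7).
Number of paths = 2550395

Inclusion–exclusion. Total paths: C(26, 10) = 5311735. Through P₁: C(5, 2)·C(21, 8) = 2034900. Through P₂: C(13, 6)·C(13, 4) = 1226940. Since P₁ is strictly southwest of P₂, a monotone path through both must visit P₁ then P₂; paths through both = C(5, 2)·C(8, 4)·C(13, 4) = 500500. Avoid both = 5311735 − 2034900 − 1226940 + 500500 = 2550395.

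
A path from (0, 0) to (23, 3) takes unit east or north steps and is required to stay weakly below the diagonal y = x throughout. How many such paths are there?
Number of paths = 2275

By the reflection principle (André's argument), the number of monotone paths to (23, 3) with n ≤ m that never go above y = x is C(26, 23) − C(26, 24) = 2600 − 325 = 2275.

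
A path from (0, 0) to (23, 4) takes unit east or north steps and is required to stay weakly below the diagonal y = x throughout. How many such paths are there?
Number of paths = 14625

By the reflection principle (André's argument), the number of monotone paths to (23, 4) with n ≤ m that never go above y = x is C(27, 23) − C(27, 24) = 17550 − 2925 = 14625.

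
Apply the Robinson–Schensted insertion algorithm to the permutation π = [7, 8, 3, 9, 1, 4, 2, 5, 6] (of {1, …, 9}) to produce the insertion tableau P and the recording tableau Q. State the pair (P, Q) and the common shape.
P = [1, 2, 5, 6] / [3, 4, 9] / [7, 8];  Q = [1, 2, 4, 9] / [3, 6, 8] / [5, 7];  common shape = (4, 3, 2)

Row-insert the values π_1, π_2, … into P one at a time, bumping the leftmost entry strictly greater than the inserted value down to the next row. The recording tableau Q records, in position (i, j), the step at which that cell was added to P.
  Insert 7 (step 1): P = [7];  Q = [1]
  Insert 8 (step 2): P = [7, 8];  Q = [1, 2]
  Insert 3 (step 3): P = [3, 8] / [7];  Q = [1, 2] / [3]
  Insert 9 (step 4): P = [3, 8, 9] / [7];  Q = [1, 2, 4] / [3]
  Insert 1 (step 5): P = [1, 8, 9] / [3] / [7];  Q = [1, 2, 4] / [3] / [5]
  Insert 4 (step 6): P = [1, 4, 9] / [3, 8] / [7];  Q = [1, 2, 4] / [3, 6] / [5]
  Insert 2 (step 7): P = [1, 2, 9] / [3, 4] / [7, 8];  Q = [1, 2, 4] / [3, 6] / [5, 7]
  Insert 5 (step 8): P = [1, 2, 5] / [3, 4, 9] / [7, 8];  Q = [1, 2, 4] / [3, 6, 8] / [5, 7]
  Insert 6 (step 9): P = [1, 2, 5, 6] / [3, 4, 9] / [7, 8];  Q = [1, 2, 4, 9] / [3, 6, 8] / [5, 7]
Final shape: (4, 3, 2).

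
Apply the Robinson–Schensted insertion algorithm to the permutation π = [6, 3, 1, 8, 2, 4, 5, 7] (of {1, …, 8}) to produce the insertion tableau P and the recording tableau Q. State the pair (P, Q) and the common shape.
P = [1, 2, 4, 5, 7] / [3, 8] / [6];  Q = [1, 4, 6, 7, 8] / [2, 5] / [3];  common shape = (5, 2, 1)

Row-insert the values π_1, π_2, … into P one at a time, bumping the leftmost entry strictly greater than the inserted value down to the next row. The recording tableau Q records, in position (i, j), the step at which that cell was added to P.
  Insert 6 (step 1): P = [6];  Q = [1]
  Insert 3 (step 2): P = [3] / [6];  Q = [1] / [2]
  Insert 1 (step 3): P = [1] / [3] / [6];  Q = [1] / [2] / [3]
  Insert 8 (step 4): P = [1, 8] / [3] / [6];  Q = [1, 4] / [2] / [3]
  Insert 2 (step 5): P = [1, 2] / [3, 8] / [6];  Q = [1, 4] / [2, 5] / [3]
  Insert 4 (step 6): P = [1, 2, 4] / [3, 8] / [6];  Q = [1, 4, 6] / [2, 5] / [3]
  Insert 5 (step 7): P = [1, 2, 4, 5] / [3, 8] / [6];  Q = [1, 4, 6, 7] / [2, 5] / [3]
  Insert 7 (step 8): P = [1, 2, 4, 5, 7] / [3, 8] / [6];  Q = [1, 4, 6, 7, 8] / [2, 5] / [3]
Final shape: (5, 2, 1).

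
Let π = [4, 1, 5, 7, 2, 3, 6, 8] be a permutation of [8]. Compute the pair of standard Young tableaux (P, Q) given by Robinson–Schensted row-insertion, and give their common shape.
P = [1, 2, 3, 6, 8] / [4, 5, 7];  Q = [1, 3, 4, 7, 8] / [2, 5, 6];  common shape = (5, 3)

Row-insert the values π_1, π_2, … into P one at a time, bumping the leftmost entry strictly greater than the inserted value down to the next row. The recording tableau Q records, in position (i, j), the step at which that cell was added to P.
  Insert 4 (step 1): P = [4];  Q = [1]
  Insert 1 (step 2): P = [1] / [4];  Q = [1] / [2]
  Insert 5 (step 3): P = [1, 5] / [4];  Q = [1, 3] / [2]
  Insert 7 (step 4): P = [1, 5, 7] / [4];  Q = [1, 3, 4] / [2]
  Insert 2 (step 5): P = [1, 2, 7] / [4, 5];  Q = [1, 3, 4] / [2, 5]
  Insert 3 (step 6): P = [1, 2, 3] / [4, 5, 7];  Q = [1, 3, 4] / [2, 5, 6]
  Insert 6 (step 7): P = [1, 2, 3, 6] / [4, 5, 7];  Q = [1, 3, 4, 7] / [2, 5, 6]
  Insert 8 (step 8): P = [1, 2, 3, 6, 8] / [4, 5, 7];  Q = [1, 3, 4, 7, 8] / [2, 5, 6]
Final shape: (5, 3).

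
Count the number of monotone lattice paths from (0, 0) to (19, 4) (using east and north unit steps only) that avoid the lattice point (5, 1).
Number of paths = 4775

Total paths from (0, 0) to (19, 4): C(23, 19) = 8855. Paths through (5, 1): (paths (0, 0) → (5, 1)) × (paths (5, 1) → (19, 4)) = C(6, 5) · C(17, 14) = 6 · 680 = 4080. Avoidance count = 8855 − 4080 = 4775.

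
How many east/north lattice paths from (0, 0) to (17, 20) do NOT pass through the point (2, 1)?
Number of paths = 10337466150

Total paths from (0, 0) to (17, 20): C(37, 17) = 15905368710. Paths through (2, 1): (paths (0, 0) → (2, 1)) × (paths (2, 1) → (17, 20)) = C(3, 2) · C(34, 15) = 3 · 1855967520 = 5567902560. Avoidance count = 15905368710 − 5567902560 = 10337466150.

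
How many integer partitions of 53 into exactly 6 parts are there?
p(53, 6 parts) = 7104

Partitions of n into exactly k parts are in bijection with partitions of n − k into at most k parts (subtract 1 from each part). So p(53, exactly 6) = p(47, parts ≤ 6). Computing via the recurrence p(m, j) = p(m, j−1) + p(m−j, j) gives 7104.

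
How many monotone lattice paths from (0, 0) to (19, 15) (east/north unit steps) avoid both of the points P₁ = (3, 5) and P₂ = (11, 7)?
Number of paths = 1181367880

Inclusion–exclusion. Total paths: C(34, 19) = 1855967520. Through P₁: C(8, 3)·C(26, 16) = 297457160. Through P₂: C(18, 11)·C(16, 8) = 409574880. Since P₁ is strictly southwest of P₂, a monotone path through both must visit P₁ then P₂; paths through both = C(8, 3)·C(10, 8)·C(16, 8) = 32432400. Avoid both = 1855967520 − 297457160 − 409574880 + 32432400 = 1181367880.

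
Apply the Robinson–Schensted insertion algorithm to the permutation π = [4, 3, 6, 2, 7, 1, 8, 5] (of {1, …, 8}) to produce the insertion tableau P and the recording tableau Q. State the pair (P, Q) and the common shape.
P = [1, 5, 7, 8] / [2, 6] / [3] / [4];  Q = [1, 3, 5, 7] / [2, 8] / [4] / [6];  common shape = (4, 2, 1, 1)

Row-insert the values π_1, π_2, … into P one at a time, bumping the leftmost entry strictly greater than the inserted value down to the next row. The recording tableau Q records, in position (i, j), the step at which that cell was added to P.
  Insert 4 (step 1): P = [4];  Q = [1]
  Insert 3 (step 2): P = [3] / [4];  Q = [1] / [2]
  Insert 6 (step 3): P = [3, 6] / [4];  Q = [1, 3] / [2]
  Insert 2 (step 4): P = [2, 6] / [3] / [4];  Q = [1, 3] / [2] / [4]
  Insert 7 (step 5): P = [2, 6, 7] / [3] / [4];  Q = [1, 3, 5] / [2] / [4]
  Insert 1 (step 6): P = [1, 6, 7] / [2] / [3] / [4];  Q = [1, 3, 5] / [2] / [4] / [6]
  Insert 8 (step 7): P = [1, 6, 7, 8] / [2] / [3] / [4];  Q = [1, 3, 5, 7] / [2] / [4] / [6]
  Insert 5 (step 8): P = [1, 5, 7, 8] / [2, 6] / [3] / [4];  Q = [1, 3, 5, 7] / [2, 8] / [4] / [6]
Final shape: (4, 2, 1, 1).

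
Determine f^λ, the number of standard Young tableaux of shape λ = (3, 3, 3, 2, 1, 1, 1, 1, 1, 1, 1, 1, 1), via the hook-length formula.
# SYT of shape (3, 3, 3, 2, 1, 1, 1, 1, 1, 1, 1, 1, 1) = 620160

Hook-length formula: f^λ = n! / Π hook(c), product over all cells c of the Young diagram. For λ = (3, 3, 3, 2, 1, 1, 1, 1, 1, 1, 1, 1, 1), n = 20 boxes. Hook lengths by row (left-to-right, top-to-bottom): [15, 5, 3]; [14, 4, 2]; [13, 3, 1]; [11, 1]; [9]; [8]; [7]; [6]; [5]; [4]; [3]; [2]; [1]. Product of hooks = 3923023104000. So f^λ = 20! / 3923023104000 = 2432902008176640000 / 3923023104000 = 620160.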